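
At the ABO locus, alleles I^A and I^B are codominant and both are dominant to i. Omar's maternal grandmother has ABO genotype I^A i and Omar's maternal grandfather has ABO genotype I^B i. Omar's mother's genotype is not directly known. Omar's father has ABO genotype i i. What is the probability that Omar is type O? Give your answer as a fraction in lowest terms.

Omar's mother's ABO genotype from I^A i × I^B i: 1/4 I^A I^B, 1/4 I^A i, 1/4 I^B i, 1/4 i i.
Crossing each possibility with the father i i and summing P(type O): 1/4·0 + 1/4·1/2 + 1/4·1/2 + 1/4·1 = 1/2.

1/2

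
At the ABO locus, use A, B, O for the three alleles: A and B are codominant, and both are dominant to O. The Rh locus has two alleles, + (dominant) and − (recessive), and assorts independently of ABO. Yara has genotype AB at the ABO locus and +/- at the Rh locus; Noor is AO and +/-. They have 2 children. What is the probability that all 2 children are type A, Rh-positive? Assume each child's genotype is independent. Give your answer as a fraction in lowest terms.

9/64

ABO cross AB × AO → 1/2 A, 1/4 B, 1/4 AB.
Rh cross +/- × +/- → 3/4 Rh+, 1/4 Rh-; so P(type A, Rh-positive) = 1/2 × 3/4 = 3/8 per child.
All 2 independent: (3/8)^2 = 9/64.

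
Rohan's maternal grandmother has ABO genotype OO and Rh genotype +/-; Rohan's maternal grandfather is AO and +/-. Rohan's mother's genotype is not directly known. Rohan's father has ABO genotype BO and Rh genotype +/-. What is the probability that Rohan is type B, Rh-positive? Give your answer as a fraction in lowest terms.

9/32

Rohan's mother's ABO genotype from OO × AO: 1/2 AO, 1/2 OO.
Crossing each possibility with the father BO and summing P(type B): 1/2·1/4 + 1/2·1/2 = 3/8.
Similarly for Rh via the mother's Rh distribution: P(Rh+) = 3/4.
Independent loci: 3/8 × 3/4 = 9/32.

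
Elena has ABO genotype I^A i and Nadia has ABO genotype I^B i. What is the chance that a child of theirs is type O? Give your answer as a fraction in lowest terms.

ABO cross I^A i × I^B i → offspring phenotypes: 1/4 O, 1/4 A, 1/4 B, 1/4 AB.
So P(type O) = 1/4.

1/4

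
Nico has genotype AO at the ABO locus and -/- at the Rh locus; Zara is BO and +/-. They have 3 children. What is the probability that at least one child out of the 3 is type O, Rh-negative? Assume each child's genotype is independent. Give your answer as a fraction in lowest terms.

ABO cross AO × BO → 1/4 O, 1/4 A, 1/4 B, 1/4 AB.
Rh cross -/- × +/- → 1/2 Rh+, 1/2 Rh-; so P(type O, Rh-negative) = 1/4 × 1/2 = 1/8 per child.
P(none) = (7/8)^3 = 343/512; P(at least one) = 1 − 343/512 = 169/512.

169/512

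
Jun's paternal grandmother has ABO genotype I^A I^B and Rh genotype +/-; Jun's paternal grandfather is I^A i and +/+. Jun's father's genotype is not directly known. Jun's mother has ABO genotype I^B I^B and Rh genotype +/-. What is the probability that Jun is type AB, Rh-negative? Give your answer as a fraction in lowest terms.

Jun's father's ABO genotype from I^A I^B × I^A i: 1/4 I^A I^A, 1/4 I^A I^B, 1/4 I^A i, 1/4 I^B i.
Crossing each possibility with the mother I^B I^B and summing P(type AB): 1/4·1 + 1/4·1/2 + 1/4·1/2 + 1/4·0 = 1/2.
Similarly for Rh via the father's Rh distribution: P(Rh-) = 1/8.
Independent loci: 1/2 × 1/8 = 1/16.

1/16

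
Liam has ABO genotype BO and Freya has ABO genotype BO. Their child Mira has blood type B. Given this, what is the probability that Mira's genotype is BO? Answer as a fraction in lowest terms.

Cross BO × BO → 1/4 BB, 1/2 BO, 1/4 OO.
Type-B genotypes among offspring: BB (1/4), BO (1/2); total 3/4.
P(BO | type B) = (1/2) / (3/4) = 2/3.

2/3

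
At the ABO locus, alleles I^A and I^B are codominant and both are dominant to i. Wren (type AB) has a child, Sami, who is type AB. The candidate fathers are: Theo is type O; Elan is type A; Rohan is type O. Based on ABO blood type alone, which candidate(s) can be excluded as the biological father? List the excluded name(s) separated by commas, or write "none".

A candidate is excluded only if no genotype consistent with his phenotype could produce a type AB child with a type AB mother.
Theo (type O): no genotype consistent with that phenotype can produce a type-AB child with a type-AB mother.
Rohan (type O): no genotype consistent with that phenotype can produce a type-AB child with a type-AB mother.

Theo, Rohan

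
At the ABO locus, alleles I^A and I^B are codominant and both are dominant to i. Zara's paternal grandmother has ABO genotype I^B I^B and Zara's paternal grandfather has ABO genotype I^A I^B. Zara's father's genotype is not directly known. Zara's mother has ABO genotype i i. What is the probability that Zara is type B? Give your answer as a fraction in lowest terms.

3/4

Zara's father's ABO genotype from I^B I^B × I^A I^B: 1/2 I^A I^B, 1/2 I^B I^B.
Crossing each possibility with the mother i i and summing P(type B): 1/2·1/2 + 1/2·1 = 3/4.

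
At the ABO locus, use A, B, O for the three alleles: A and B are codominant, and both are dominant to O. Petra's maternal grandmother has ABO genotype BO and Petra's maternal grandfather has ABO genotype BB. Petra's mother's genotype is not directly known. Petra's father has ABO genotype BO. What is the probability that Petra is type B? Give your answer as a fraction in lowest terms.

Petra's mother's ABO genotype from BO × BB: 1/2 BB, 1/2 BO.
Crossing each possibility with the father BO and summing P(type B): 1/2·1 + 1/2·3/4 = 7/8.

7/8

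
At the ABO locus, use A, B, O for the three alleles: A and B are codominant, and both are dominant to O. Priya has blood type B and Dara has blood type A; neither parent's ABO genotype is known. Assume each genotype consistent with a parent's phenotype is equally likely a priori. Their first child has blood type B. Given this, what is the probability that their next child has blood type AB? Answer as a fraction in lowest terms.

5/12

Possible genotypes: Priya ∈ {BB, BO}; Dara ∈ {AA, AO}.
Weight each parental genotype pair by prior × P(type-B child):
  BB × AO: posterior weight 2/3; P(next child type AB) = 1/2.
  BO × AO: posterior weight 1/3; P(next child type AB) = 1/4.
Weighted sum = 5/12.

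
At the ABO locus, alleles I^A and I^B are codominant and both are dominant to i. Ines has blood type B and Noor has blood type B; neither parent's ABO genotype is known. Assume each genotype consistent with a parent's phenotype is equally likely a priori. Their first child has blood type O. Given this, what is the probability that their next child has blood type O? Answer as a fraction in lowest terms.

1/4

Possible genotypes: Ines ∈ {I^B I^B, I^B i}; Noor ∈ {I^B I^B, I^B i}.
Weight each parental genotype pair by prior × P(type-O child):
  I^B i × I^B i: posterior weight 1; P(next child type O) = 1/4.
Weighted sum = 1/4.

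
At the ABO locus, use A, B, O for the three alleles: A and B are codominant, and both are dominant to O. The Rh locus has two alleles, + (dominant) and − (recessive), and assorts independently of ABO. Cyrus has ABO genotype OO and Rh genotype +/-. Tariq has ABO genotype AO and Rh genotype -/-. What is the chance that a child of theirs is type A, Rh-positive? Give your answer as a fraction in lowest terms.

ABO cross OO × AO → offspring phenotypes: 1/2 O, 1/2 A.
Rh cross +/- × -/- → 1/2 Rh+, 1/2 Rh-.
Independent loci: P(type A, Rh-positive) = 1/2 × 1/2 = 1/4.

1/4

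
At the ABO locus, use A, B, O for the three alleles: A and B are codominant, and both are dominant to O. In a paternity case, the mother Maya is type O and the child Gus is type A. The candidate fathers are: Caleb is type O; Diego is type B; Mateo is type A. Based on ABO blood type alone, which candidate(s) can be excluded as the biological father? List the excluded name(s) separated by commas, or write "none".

Caleb, Diego

A candidate is excluded only if no genotype consistent with his phenotype could produce a type A child with a type O mother.
Caleb (type O): no genotype consistent with that phenotype can produce a type-A child with a type-O mother.
Diego (type B): no genotype consistent with that phenotype can produce a type-A child with a type-O mother.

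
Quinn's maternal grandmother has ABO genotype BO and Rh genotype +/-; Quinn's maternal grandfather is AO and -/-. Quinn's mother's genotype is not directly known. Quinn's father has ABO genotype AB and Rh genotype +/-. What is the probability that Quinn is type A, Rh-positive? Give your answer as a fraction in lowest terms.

15/64

Quinn's mother's ABO genotype from BO × AO: 1/4 AB, 1/4 AO, 1/4 BO, 1/4 OO.
Crossing each possibility with the father AB and summing P(type A): 1/4·1/4 + 1/4·1/2 + 1/4·1/4 + 1/4·1/2 = 3/8.
Similarly for Rh via the mother's Rh distribution: P(Rh+) = 5/8.
Independent loci: 3/8 × 5/8 = 15/64.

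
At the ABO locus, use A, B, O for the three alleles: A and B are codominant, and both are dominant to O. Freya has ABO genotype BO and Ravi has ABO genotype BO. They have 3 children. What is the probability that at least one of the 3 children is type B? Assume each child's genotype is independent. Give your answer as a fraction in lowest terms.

ABO cross BO × BO → 1/4 O, 3/4 B.
So P(type B) = 3/4 per child.
P(none) = (1/4)^3 = 1/64; P(at least one) = 1 − 1/64 = 63/64.

63/64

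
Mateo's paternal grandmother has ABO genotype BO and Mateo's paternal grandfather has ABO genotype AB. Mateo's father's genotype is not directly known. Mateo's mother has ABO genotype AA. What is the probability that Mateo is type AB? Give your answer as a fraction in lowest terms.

1/2

Mateo's father's ABO genotype from BO × AB: 1/4 AB, 1/4 AO, 1/4 BB, 1/4 BO.
Crossing each possibility with the mother AA and summing P(type AB): 1/4·1/2 + 1/4·0 + 1/4·1 + 1/4·1/2 = 1/2.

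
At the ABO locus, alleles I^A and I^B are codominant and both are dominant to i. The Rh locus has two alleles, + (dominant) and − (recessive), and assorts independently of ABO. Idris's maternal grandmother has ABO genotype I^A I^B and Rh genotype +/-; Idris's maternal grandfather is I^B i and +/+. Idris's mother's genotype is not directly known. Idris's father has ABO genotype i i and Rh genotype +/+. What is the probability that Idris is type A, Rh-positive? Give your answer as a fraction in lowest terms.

Idris's mother's ABO genotype from I^A I^B × I^B i: 1/4 I^A I^B, 1/4 I^A i, 1/4 I^B I^B, 1/4 I^B i.
Crossing each possibility with the father i i and summing P(type A): 1/4·1/2 + 1/4·1/2 + 1/4·0 + 1/4·0 = 1/4.
Similarly for Rh via the mother's Rh distribution: P(Rh+) = 1.
Independent loci: 1/4 × 1 = 1/4.

1/4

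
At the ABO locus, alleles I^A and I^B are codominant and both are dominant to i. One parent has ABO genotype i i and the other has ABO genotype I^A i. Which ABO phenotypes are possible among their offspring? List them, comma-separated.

Gametes from i i × I^A i give offspring ABO genotypes I^A i, i i, i.e. phenotypes O, A.

O, A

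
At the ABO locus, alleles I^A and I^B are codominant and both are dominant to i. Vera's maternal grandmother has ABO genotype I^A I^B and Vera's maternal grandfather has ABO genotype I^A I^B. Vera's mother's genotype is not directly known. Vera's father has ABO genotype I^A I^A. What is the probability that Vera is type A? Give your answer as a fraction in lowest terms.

1/2

Vera's mother's ABO genotype from I^A I^B × I^A I^B: 1/4 I^A I^A, 1/2 I^A I^B, 1/4 I^B I^B.
Crossing each possibility with the father I^A I^A and summing P(type A): 1/4·1 + 1/2·1/2 + 1/4·0 = 1/2.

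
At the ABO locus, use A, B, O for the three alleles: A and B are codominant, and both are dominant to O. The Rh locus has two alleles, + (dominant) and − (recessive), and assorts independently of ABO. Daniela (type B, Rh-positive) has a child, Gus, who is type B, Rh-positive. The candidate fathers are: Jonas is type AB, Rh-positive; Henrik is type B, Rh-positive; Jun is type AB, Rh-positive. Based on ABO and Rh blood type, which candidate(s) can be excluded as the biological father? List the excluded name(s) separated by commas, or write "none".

none

A candidate is excluded only if no genotype consistent with his phenotype could produce a type B, Rh-positive child with a type B, Rh-positive mother.
Every candidate has at least one consistent genotype combination, so none can be excluded.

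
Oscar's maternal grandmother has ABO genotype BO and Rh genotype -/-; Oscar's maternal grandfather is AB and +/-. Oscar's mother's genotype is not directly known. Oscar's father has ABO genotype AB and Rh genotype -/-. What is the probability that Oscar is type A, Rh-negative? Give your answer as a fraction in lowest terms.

Oscar's mother's ABO genotype from BO × AB: 1/4 AB, 1/4 AO, 1/4 BB, 1/4 BO.
Crossing each possibility with the father AB and summing P(type A): 1/4·1/4 + 1/4·1/2 + 1/4·0 + 1/4·1/4 = 1/4.
Similarly for Rh via the mother's Rh distribution: P(Rh-) = 3/4.
Independent loci: 1/4 × 3/4 = 3/16.

3/16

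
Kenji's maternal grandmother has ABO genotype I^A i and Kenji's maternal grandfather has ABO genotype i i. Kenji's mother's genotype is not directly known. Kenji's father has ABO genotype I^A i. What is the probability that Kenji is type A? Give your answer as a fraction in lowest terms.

Kenji's mother's ABO genotype from I^A i × i i: 1/2 I^A i, 1/2 i i.
Crossing each possibility with the father I^A i and summing P(type A): 1/2·3/4 + 1/2·1/2 = 5/8.

5/8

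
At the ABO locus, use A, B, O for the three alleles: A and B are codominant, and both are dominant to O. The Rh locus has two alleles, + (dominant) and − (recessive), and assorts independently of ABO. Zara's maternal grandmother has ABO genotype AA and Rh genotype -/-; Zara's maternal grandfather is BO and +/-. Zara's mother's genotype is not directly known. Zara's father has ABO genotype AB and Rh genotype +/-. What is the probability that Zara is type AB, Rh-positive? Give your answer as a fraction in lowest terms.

15/64

Zara's mother's ABO genotype from AA × BO: 1/2 AB, 1/2 AO.
Crossing each possibility with the father AB and summing P(type AB): 1/2·1/2 + 1/2·1/4 = 3/8.
Similarly for Rh via the mother's Rh distribution: P(Rh+) = 5/8.
Independent loci: 3/8 × 5/8 = 15/64.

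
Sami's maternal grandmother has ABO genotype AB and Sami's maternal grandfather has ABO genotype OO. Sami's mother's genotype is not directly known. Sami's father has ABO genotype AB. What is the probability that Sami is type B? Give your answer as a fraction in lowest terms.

Sami's mother's ABO genotype from AB × OO: 1/2 AO, 1/2 BO.
Crossing each possibility with the father AB and summing P(type B): 1/2·1/4 + 1/2·1/2 = 3/8.

3/8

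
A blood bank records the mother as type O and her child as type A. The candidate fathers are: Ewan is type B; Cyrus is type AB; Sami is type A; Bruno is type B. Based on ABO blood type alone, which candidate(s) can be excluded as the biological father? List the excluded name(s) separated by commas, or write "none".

A candidate is excluded only if no genotype consistent with his phenotype could produce a type A child with a type O mother.
Ewan (type B): no genotype consistent with that phenotype can produce a type-A child with a type-O mother.
Bruno (type B): no genotype consistent with that phenotype can produce a type-A child with a type-O mother.

Ewan, Bruno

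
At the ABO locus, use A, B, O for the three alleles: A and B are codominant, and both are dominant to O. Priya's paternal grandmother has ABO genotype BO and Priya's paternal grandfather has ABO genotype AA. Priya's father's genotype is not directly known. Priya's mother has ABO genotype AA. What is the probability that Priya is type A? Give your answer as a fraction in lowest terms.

3/4

Priya's father's ABO genotype from BO × AA: 1/2 AB, 1/2 AO.
Crossing each possibility with the mother AA and summing P(type A): 1/2·1/2 + 1/2·1 = 3/4.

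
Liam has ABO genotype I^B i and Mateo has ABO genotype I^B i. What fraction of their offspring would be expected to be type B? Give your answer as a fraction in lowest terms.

3/4

ABO cross I^B i × I^B i → offspring phenotypes: 1/4 O, 3/4 B.
So P(type B) = 3/4.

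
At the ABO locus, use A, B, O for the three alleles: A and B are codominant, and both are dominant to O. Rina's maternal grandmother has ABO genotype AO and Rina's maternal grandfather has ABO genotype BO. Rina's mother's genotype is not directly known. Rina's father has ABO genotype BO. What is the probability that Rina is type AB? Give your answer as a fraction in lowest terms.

1/8

Rina's mother's ABO genotype from AO × BO: 1/4 AB, 1/4 AO, 1/4 BO, 1/4 OO.
Crossing each possibility with the father BO and summing P(type AB): 1/4·1/4 + 1/4·1/4 + 1/4·0 + 1/4·0 = 1/8.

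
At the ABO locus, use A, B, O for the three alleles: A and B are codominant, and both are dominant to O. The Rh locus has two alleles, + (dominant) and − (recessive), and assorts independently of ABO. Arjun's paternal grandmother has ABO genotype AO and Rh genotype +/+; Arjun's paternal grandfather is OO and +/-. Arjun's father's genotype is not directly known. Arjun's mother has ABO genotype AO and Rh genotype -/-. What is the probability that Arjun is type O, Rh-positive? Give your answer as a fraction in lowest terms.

9/32

Arjun's father's ABO genotype from AO × OO: 1/2 AO, 1/2 OO.
Crossing each possibility with the mother AO and summing P(type O): 1/2·1/4 + 1/2·1/2 = 3/8.
Similarly for Rh via the father's Rh distribution: P(Rh+) = 3/4.
Independent loci: 3/8 × 3/4 = 9/32.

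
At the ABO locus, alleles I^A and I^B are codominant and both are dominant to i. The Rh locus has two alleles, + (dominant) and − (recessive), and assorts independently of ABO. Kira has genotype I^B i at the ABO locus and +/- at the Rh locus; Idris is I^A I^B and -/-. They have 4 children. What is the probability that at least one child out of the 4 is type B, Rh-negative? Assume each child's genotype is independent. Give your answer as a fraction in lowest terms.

ABO cross I^B i × I^A I^B → 1/4 A, 1/2 B, 1/4 AB.
Rh cross +/- × -/- → 1/2 Rh+, 1/2 Rh-; so P(type B, Rh-negative) = 1/2 × 1/2 = 1/4 per child.
P(none) = (3/4)^4 = 81/256; P(at least one) = 1 − 81/256 = 175/256.

175/256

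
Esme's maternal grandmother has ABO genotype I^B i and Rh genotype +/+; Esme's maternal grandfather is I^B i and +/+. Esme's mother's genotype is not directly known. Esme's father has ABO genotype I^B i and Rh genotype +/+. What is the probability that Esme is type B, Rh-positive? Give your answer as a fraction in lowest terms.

Esme's mother's ABO genotype from I^B i × I^B i: 1/4 I^B I^B, 1/2 I^B i, 1/4 i i.
Crossing each possibility with the father I^B i and summing P(type B): 1/4·1 + 1/2·3/4 + 1/4·1/2 = 3/4.
Similarly for Rh via the mother's Rh distribution: P(Rh+) = 1.
Independent loci: 3/4 × 1 = 3/4.

3/4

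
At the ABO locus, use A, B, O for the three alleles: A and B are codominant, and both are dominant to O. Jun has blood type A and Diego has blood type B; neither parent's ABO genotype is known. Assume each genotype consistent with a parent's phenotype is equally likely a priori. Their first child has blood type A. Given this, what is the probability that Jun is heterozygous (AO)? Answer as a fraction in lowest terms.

1/3

Possible genotypes: Jun ∈ {AA, AO}; Diego ∈ {BB, BO}.
Weight each parental genotype pair by prior × P(type-A child):
  AA × BO: posterior weight 2/3.
  AO × BO: posterior weight 1/3.
Sum the posterior weight over pairs where Jun is AO: 1/3.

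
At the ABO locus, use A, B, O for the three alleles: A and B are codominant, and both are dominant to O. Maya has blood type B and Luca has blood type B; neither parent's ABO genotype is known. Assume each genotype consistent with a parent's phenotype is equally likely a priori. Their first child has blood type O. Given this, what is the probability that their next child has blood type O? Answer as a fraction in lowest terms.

1/4

Possible genotypes: Maya ∈ {BB, BO}; Luca ∈ {BB, BO}.
Weight each parental genotype pair by prior × P(type-O child):
  BO × BO: posterior weight 1; P(next child type O) = 1/4.
Weighted sum = 1/4.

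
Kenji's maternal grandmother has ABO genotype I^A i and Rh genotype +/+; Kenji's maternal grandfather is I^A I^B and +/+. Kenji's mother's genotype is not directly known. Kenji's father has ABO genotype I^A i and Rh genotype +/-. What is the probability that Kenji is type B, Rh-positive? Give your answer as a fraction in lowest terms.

1/8

Kenji's mother's ABO genotype from I^A i × I^A I^B: 1/4 I^A I^A, 1/4 I^A I^B, 1/4 I^A i, 1/4 I^B i.
Crossing each possibility with the father I^A i and summing P(type B): 1/4·0 + 1/4·1/4 + 1/4·0 + 1/4·1/4 = 1/8.
Similarly for Rh via the mother's Rh distribution: P(Rh+) = 1.
Independent loci: 1/8 × 1 = 1/8.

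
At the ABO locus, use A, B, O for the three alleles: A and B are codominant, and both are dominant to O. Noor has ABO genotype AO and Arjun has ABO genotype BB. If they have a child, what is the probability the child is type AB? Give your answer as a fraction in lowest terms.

ABO cross AO × BB → offspring phenotypes: 1/2 B, 1/2 AB.
So P(type AB) = 1/2.

1/2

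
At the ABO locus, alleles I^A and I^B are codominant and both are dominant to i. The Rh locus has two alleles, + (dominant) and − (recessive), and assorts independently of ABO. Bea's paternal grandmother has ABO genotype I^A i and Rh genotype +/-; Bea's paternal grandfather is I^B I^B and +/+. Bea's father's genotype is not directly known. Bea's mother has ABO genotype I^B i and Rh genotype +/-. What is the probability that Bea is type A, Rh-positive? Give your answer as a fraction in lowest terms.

7/64

Bea's father's ABO genotype from I^A i × I^B I^B: 1/2 I^A I^B, 1/2 I^B i.
Crossing each possibility with the mother I^B i and summing P(type A): 1/2·1/4 + 1/2·0 = 1/8.
Similarly for Rh via the father's Rh distribution: P(Rh+) = 7/8.
Independent loci: 1/8 × 7/8 = 7/64.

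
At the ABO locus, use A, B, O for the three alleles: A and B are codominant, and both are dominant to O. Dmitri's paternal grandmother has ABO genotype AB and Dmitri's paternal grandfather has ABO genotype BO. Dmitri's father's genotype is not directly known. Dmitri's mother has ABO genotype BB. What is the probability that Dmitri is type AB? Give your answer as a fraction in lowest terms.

Dmitri's father's ABO genotype from AB × BO: 1/4 AB, 1/4 AO, 1/4 BB, 1/4 BO.
Crossing each possibility with the mother BB and summing P(type AB): 1/4·1/2 + 1/4·1/2 + 1/4·0 + 1/4·0 = 1/4.

1/4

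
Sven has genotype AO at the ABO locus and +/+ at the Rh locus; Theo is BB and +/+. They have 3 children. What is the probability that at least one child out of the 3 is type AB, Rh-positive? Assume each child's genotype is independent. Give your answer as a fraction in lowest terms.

ABO cross AO × BB → 1/2 B, 1/2 AB.
Rh cross +/+ × +/+ → 1 Rh+; so P(type AB, Rh-positive) = 1/2 × 1 = 1/2 per child.
P(none) = (1/2)^3 = 1/8; P(at least one) = 1 − 1/8 = 7/8.

7/8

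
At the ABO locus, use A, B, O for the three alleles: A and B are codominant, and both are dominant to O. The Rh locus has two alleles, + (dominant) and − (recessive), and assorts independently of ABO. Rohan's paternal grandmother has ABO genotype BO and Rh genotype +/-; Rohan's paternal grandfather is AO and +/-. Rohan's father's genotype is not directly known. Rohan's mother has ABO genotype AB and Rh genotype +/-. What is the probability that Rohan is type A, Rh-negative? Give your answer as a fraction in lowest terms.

Rohan's father's ABO genotype from BO × AO: 1/4 AB, 1/4 AO, 1/4 BO, 1/4 OO.
Crossing each possibility with the mother AB and summing P(type A): 1/4·1/4 + 1/4·1/2 + 1/4·1/4 + 1/4·1/2 = 3/8.
Similarly for Rh via the father's Rh distribution: P(Rh-) = 1/4.
Independent loci: 3/8 × 1/4 = 3/32.

3/32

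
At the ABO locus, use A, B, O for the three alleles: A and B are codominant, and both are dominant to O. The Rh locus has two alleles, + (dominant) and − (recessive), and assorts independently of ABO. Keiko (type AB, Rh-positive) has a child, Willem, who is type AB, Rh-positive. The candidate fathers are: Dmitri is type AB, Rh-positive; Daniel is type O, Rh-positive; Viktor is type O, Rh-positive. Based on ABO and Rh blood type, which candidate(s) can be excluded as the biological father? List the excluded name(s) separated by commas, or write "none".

A candidate is excluded only if no genotype consistent with his phenotype could produce a type AB, Rh-positive child with a type AB, Rh-positive mother.
Daniel (type O, Rh+): no genotype consistent with that phenotype can produce a type-AB Rh+ child with a type-AB mother.
Viktor (type O, Rh+): no genotype consistent with that phenotype can produce a type-AB Rh+ child with a type-AB mother.

Daniel, Viktor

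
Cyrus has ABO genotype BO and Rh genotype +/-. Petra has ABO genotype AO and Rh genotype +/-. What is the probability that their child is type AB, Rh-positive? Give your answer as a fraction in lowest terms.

ABO cross BO × AO → offspring phenotypes: 1/4 O, 1/4 A, 1/4 B, 1/4 AB.
Rh cross +/- × +/- → 3/4 Rh+, 1/4 Rh-.
Independent loci: P(type AB, Rh-positive) = 1/4 × 3/4 = 3/16.

3/16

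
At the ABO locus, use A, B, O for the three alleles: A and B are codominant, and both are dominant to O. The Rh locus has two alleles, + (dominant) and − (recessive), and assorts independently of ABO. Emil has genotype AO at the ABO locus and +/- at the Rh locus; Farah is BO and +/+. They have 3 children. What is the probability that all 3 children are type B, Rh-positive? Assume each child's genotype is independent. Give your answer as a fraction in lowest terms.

ABO cross AO × BO → 1/4 O, 1/4 A, 1/4 B, 1/4 AB.
Rh cross +/- × +/+ → 1 Rh+; so P(type B, Rh-positive) = 1/4 × 1 = 1/4 per child.
All 3 independent: (1/4)^3 = 1/64.

1/64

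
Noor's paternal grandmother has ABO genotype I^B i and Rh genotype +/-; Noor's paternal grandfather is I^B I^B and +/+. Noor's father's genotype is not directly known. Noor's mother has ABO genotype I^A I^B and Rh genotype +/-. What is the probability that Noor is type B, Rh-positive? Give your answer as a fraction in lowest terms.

Noor's father's ABO genotype from I^B i × I^B I^B: 1/2 I^B I^B, 1/2 I^B i.
Crossing each possibility with the mother I^A I^B and summing P(type B): 1/2·1/2 + 1/2·1/2 = 1/2.
Similarly for Rh via the father's Rh distribution: P(Rh+) = 7/8.
Independent loci: 1/2 × 7/8 = 7/16.

7/16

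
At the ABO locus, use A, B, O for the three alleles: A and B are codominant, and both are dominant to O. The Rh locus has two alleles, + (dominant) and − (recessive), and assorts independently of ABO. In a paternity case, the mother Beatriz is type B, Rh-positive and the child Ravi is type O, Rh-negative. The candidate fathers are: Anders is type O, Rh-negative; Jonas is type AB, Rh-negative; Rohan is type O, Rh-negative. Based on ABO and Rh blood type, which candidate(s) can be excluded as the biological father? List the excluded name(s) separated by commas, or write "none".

A candidate is excluded only if no genotype consistent with his phenotype could produce a type O, Rh-negative child with a type B, Rh-positive mother.
Jonas (type AB, Rh-): no genotype consistent with that phenotype can produce a type-O Rh- child with a type-B mother.

Jonas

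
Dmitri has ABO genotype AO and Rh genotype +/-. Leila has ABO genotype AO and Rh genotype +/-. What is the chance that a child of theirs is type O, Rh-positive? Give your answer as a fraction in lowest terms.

3/16

ABO cross AO × AO → offspring phenotypes: 1/4 O, 3/4 A.
Rh cross +/- × +/- → 3/4 Rh+, 1/4 Rh-.
Independent loci: P(type O, Rh-positive) = 1/4 × 3/4 = 3/16.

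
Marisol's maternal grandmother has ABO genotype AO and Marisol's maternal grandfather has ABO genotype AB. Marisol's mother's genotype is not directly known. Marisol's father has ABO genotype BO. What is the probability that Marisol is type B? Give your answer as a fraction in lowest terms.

Marisol's mother's ABO genotype from AO × AB: 1/4 AA, 1/4 AB, 1/4 AO, 1/4 BO.
Crossing each possibility with the father BO and summing P(type B): 1/4·0 + 1/4·1/2 + 1/4·1/4 + 1/4·3/4 = 3/8.

3/8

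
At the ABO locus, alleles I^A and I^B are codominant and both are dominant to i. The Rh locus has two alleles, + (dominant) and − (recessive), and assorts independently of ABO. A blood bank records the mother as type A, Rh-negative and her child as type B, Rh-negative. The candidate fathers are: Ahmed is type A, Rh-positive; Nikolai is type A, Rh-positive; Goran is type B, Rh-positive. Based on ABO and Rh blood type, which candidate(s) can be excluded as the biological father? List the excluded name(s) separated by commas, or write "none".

Ahmed, Nikolai

A candidate is excluded only if no genotype consistent with his phenotype could produce a type B, Rh-negative child with a type A, Rh-negative mother.
Ahmed (type A, Rh+): no genotype consistent with that phenotype can produce a type-B Rh- child with a type-A mother.
Nikolai (type A, Rh+): no genotype consistent with that phenotype can produce a type-B Rh- child with a type-A mother.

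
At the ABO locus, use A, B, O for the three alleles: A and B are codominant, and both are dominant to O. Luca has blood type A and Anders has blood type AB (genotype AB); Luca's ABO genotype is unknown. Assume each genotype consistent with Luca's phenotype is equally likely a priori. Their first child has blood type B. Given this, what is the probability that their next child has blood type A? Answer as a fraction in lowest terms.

Possible genotypes: Luca ∈ {AA, AO}; Anders ∈ {AB}.
Weight each parental genotype pair by prior × P(type-B child):
  AO × AB: posterior weight 1; P(next child type A) = 1/2.
Weighted sum = 1/2.

1/2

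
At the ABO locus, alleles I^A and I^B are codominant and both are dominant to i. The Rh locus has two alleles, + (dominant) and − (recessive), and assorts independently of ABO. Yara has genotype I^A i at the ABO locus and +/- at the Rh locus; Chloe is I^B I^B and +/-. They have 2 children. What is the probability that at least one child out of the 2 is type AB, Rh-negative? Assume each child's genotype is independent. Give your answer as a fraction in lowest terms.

15/64

ABO cross I^A i × I^B I^B → 1/2 B, 1/2 AB.
Rh cross +/- × +/- → 3/4 Rh+, 1/4 Rh-; so P(type AB, Rh-negative) = 1/2 × 1/4 = 1/8 per child.
P(none) = (7/8)^2 = 49/64; P(at least one) = 1 − 49/64 = 15/64.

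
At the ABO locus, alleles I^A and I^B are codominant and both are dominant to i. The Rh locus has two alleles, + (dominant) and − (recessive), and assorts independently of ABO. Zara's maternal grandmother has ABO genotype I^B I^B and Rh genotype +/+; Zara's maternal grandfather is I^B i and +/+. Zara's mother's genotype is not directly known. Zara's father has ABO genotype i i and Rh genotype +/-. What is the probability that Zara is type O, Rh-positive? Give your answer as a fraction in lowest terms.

Zara's mother's ABO genotype from I^B I^B × I^B i: 1/2 I^B I^B, 1/2 I^B i.
Crossing each possibility with the father i i and summing P(type O): 1/2·0 + 1/2·1/2 = 1/4.
Similarly for Rh via the mother's Rh distribution: P(Rh+) = 1.
Independent loci: 1/4 × 1 = 1/4.

1/4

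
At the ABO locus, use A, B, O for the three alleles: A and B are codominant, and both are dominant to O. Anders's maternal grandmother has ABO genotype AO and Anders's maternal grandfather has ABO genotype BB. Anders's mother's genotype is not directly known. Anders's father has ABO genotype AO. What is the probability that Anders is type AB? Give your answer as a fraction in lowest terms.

1/4

Anders's mother's ABO genotype from AO × BB: 1/2 AB, 1/2 BO.
Crossing each possibility with the father AO and summing P(type AB): 1/2·1/4 + 1/2·1/4 = 1/4.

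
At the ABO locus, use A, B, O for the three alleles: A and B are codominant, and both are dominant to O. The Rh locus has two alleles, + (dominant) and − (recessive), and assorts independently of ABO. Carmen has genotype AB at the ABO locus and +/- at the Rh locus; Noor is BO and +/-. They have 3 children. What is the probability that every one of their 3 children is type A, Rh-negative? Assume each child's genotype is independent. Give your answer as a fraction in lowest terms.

ABO cross AB × BO → 1/4 A, 1/2 B, 1/4 AB.
Rh cross +/- × +/- → 3/4 Rh+, 1/4 Rh-; so P(type A, Rh-negative) = 1/4 × 1/4 = 1/16 per child.
All 3 independent: (1/16)^3 = 1/4096.

1/4096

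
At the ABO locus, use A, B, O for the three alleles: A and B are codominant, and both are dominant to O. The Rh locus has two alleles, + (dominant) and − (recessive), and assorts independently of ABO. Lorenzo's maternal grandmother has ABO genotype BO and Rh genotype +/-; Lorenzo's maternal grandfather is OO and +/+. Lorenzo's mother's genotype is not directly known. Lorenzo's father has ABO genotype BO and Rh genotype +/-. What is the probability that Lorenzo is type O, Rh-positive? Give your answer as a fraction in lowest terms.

21/64

Lorenzo's mother's ABO genotype from BO × OO: 1/2 BO, 1/2 OO.
Crossing each possibility with the father BO and summing P(type O): 1/2·1/4 + 1/2·1/2 = 3/8.
Similarly for Rh via the mother's Rh distribution: P(Rh+) = 7/8.
Independent loci: 3/8 × 7/8 = 21/64.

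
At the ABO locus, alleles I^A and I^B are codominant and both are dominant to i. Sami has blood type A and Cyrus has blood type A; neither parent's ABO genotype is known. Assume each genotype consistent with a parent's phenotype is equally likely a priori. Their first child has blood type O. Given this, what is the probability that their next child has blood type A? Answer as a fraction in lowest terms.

3/4

Possible genotypes: Sami ∈ {I^A I^A, I^A i}; Cyrus ∈ {I^A I^A, I^A i}.
Weight each parental genotype pair by prior × P(type-O child):
  I^A i × I^A i: posterior weight 1; P(next child type A) = 3/4.
Weighted sum = 3/4.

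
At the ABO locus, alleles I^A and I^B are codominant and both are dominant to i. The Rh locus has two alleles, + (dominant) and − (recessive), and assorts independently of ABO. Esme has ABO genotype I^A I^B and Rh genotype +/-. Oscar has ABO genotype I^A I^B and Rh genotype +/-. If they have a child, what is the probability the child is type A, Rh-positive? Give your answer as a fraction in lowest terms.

3/16

ABO cross I^A I^B × I^A I^B → offspring phenotypes: 1/4 A, 1/4 B, 1/2 AB.
Rh cross +/- × +/- → 3/4 Rh+, 1/4 Rh-.
Independent loci: P(type A, Rh-positive) = 1/4 × 3/4 = 3/16.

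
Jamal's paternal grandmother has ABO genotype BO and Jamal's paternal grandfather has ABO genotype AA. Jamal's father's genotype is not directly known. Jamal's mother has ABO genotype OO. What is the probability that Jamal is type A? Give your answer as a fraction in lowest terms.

1/2

Jamal's father's ABO genotype from BO × AA: 1/2 AB, 1/2 AO.
Crossing each possibility with the mother OO and summing P(type A): 1/2·1/2 + 1/2·1/2 = 1/2.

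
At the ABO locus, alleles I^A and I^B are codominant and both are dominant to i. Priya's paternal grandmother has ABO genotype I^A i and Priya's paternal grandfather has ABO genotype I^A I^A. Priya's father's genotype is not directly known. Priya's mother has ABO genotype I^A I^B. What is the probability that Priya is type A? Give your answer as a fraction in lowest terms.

1/2

Priya's father's ABO genotype from I^A i × I^A I^A: 1/2 I^A I^A, 1/2 I^A i.
Crossing each possibility with the mother I^A I^B and summing P(type A): 1/2·1/2 + 1/2·1/2 = 1/2.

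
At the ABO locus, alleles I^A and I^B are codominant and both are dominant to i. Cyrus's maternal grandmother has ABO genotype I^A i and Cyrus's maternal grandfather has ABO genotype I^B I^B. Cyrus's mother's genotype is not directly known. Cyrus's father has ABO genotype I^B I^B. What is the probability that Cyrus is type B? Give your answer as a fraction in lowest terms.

3/4

Cyrus's mother's ABO genotype from I^A i × I^B I^B: 1/2 I^A I^B, 1/2 I^B i.
Crossing each possibility with the father I^B I^B and summing P(type B): 1/2·1/2 + 1/2·1 = 3/4.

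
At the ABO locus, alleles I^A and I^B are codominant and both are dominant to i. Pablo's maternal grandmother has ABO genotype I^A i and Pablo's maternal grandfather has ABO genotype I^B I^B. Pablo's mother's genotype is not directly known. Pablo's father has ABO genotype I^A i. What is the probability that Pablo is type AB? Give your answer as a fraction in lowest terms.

Pablo's mother's ABO genotype from I^A i × I^B I^B: 1/2 I^A I^B, 1/2 I^B i.
Crossing each possibility with the father I^A i and summing P(type AB): 1/2·1/4 + 1/2·1/4 = 1/4.

1/4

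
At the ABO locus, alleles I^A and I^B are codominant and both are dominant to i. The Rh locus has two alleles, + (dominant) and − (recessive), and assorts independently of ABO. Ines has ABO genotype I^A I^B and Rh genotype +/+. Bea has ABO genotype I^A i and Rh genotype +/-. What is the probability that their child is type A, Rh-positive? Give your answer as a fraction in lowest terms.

ABO cross I^A I^B × I^A i → offspring phenotypes: 1/2 A, 1/4 B, 1/4 AB.
Rh cross +/+ × +/- → 1 Rh+.
Independent loci: P(type A, Rh-positive) = 1/2 × 1 = 1/2.

1/2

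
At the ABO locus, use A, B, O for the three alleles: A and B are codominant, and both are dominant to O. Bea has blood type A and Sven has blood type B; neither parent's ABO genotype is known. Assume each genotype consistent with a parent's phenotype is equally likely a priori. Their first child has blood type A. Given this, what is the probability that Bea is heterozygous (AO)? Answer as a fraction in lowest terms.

1/3

Possible genotypes: Bea ∈ {AA, AO}; Sven ∈ {BB, BO}.
Weight each parental genotype pair by prior × P(type-A child):
  AA × BO: posterior weight 2/3.
  AO × BO: posterior weight 1/3.
Sum the posterior weight over pairs where Bea is AO: 1/3.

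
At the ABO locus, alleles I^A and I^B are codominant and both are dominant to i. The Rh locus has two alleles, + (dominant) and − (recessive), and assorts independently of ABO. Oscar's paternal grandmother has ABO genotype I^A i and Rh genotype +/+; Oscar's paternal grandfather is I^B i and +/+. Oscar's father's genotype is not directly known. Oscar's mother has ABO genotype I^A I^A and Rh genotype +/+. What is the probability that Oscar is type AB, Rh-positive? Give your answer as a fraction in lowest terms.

1/4

Oscar's father's ABO genotype from I^A i × I^B i: 1/4 I^A I^B, 1/4 I^A i, 1/4 I^B i, 1/4 i i.
Crossing each possibility with the mother I^A I^A and summing P(type AB): 1/4·1/2 + 1/4·0 + 1/4·1/2 + 1/4·0 = 1/4.
Similarly for Rh via the father's Rh distribution: P(Rh+) = 1.
Independent loci: 1/4 × 1 = 1/4.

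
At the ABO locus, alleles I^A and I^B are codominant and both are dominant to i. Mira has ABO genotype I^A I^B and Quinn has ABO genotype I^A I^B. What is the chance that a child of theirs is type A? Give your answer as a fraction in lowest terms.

1/4

ABO cross I^A I^B × I^A I^B → offspring phenotypes: 1/4 A, 1/4 B, 1/2 AB.
So P(type A) = 1/4.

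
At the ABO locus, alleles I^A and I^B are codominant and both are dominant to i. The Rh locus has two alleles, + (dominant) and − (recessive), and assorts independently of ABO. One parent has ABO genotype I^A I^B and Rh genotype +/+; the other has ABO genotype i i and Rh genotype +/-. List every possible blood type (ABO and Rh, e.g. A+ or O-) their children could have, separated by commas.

Gametes from I^A I^B × i i give offspring ABO genotypes I^A i, I^B i, i.e. phenotypes A, B.
Rh cross +/+ × +/- → phenotypes Rh+.
Combining independently: A+, B+.

A+, B+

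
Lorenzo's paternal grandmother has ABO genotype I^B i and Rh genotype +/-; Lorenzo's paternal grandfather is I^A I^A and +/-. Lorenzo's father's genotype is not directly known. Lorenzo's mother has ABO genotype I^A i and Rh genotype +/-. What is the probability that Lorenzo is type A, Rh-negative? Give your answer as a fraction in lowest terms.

Lorenzo's father's ABO genotype from I^B i × I^A I^A: 1/2 I^A I^B, 1/2 I^A i.
Crossing each possibility with the mother I^A i and summing P(type A): 1/2·1/2 + 1/2·3/4 = 5/8.
Similarly for Rh via the father's Rh distribution: P(Rh-) = 1/4.
Independent loci: 5/8 × 1/4 = 5/32.

5/32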